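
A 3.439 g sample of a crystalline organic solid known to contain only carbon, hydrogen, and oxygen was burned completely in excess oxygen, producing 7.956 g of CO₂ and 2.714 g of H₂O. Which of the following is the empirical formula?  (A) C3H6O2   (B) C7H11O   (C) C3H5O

(C) C3H5O

mol C = 7.956 g CO₂ ÷ 44.009 g/mol = 0.18078 mol
mol H = 2 × 2.714 g H₂O ÷ 18.015 g/mol = 0.30130 mol
mass O = 3.439 − (2.1714 + 0.30371) = 0.96392 g → mol O = 0.96392 ÷ 15.999 = 0.060249 mol
Divide by the smallest (0.060249 mol): C 3.001, H 5.001, O 1.000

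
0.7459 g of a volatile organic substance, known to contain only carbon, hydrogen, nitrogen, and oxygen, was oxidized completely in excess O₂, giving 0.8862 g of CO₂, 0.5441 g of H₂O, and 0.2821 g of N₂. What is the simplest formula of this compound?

C2H6N2O

mol C = 0.8862 g CO₂ ÷ 44.009 g/mol = 0.020137 mol
mol H = 2 × 0.5441 g H₂O ÷ 18.015 g/mol = 0.060405 mol
mol N = 2 × 0.2821 g N₂ ÷ 28.014 g/mol = 0.020140 mol
mass O = 0.7459 − (0.24186 + 0.060888 + 0.28210) = 0.16105 g → mol O = 0.16105 ÷ 15.999 = 0.010066 mol
Divide by the smallest (0.010066 mol): C 2.000, H 6.001, N 2.001, O 1.000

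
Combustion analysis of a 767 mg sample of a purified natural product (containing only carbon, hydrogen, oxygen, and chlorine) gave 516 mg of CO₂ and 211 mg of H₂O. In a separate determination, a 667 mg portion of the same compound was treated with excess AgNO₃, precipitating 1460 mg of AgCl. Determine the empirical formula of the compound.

mol C = 0.516 g CO₂ ÷ 44.009 g/mol = 0.01172 mol
mol H = 2 × 0.211 g H₂O ÷ 18.015 g/mol = 0.02342 mol
From the AgCl data: mol Cl per gram of compound = (1.46 ÷ 143.318) ÷ 0.667 = 0.01527 mol/g, so in the 0.767 g combustion sample mol Cl = 0.01171 mol
mass O = 0.767 − (0.1408 + 0.02361 + 0.4153) = 0.1873 g → mol O = 0.1873 ÷ 15.999 = 0.01171 mol
Divide by the smallest (0.01171 mol): C 1.002, H 2.001, Cl 1.001, O 1.000

CH2ClO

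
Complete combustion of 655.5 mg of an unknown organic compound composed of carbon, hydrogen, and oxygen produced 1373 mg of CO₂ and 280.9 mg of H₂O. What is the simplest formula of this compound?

mol C = 1.373 g CO₂ ÷ 44.009 g/mol = 0.031198 mol
mol H = 2 × 0.2809 g H₂O ÷ 18.015 g/mol = 0.031185 mol
mass O = 0.6555 − (0.37472 + 0.031435) = 0.24934 g → mol O = 0.24934 ÷ 15.999 = 0.015585 mol
Divide by the smallest (0.015585 mol): C 2.002, H 2.001, O 1.000

C2H2O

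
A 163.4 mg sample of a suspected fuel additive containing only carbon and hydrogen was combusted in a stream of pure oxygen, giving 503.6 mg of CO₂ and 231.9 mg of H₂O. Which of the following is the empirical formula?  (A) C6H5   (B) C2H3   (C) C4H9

(C) C4H9

mol C = 0.5036 g CO₂ ÷ 44.009 g/mol = 0.011443 mol
mol H = 2 × 0.2319 g H₂O ÷ 18.015 g/mol = 0.025745 mol
Divide by the smallest (0.011443 mol): C 1.000, H 2.250
Multiplying each by 4 gives whole numbers: C 4.00, H 9.00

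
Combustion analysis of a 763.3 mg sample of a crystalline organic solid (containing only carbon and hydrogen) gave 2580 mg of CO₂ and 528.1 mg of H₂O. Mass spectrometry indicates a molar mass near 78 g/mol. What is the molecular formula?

mol C = 2.580 g CO₂ ÷ 44.009 g/mol = 0.058624 mol
mol H = 2 × 0.5281 g H₂O ÷ 18.015 g/mol = 0.058629 mol
Divide by the smallest (0.058624 mol): C 1.000, H 1.000
Empirical formula: CH
Empirical-formula mass = 13.02 g/mol; 78 ÷ 13.02 ≈ 6, so the molecular formula is C6H6.

C6H6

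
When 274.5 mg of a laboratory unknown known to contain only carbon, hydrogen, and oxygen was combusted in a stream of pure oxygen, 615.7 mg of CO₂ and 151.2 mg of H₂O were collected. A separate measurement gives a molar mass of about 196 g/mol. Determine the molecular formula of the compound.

C10H12O4

mol C = 0.6157 g CO₂ ÷ 44.009 g/mol = 0.013990 mol
mol H = 2 × 0.1512 g H₂O ÷ 18.015 g/mol = 0.016786 mol
mass O = 0.2745 − (0.16804 + 0.016920) = 0.089542 g → mol O = 0.089542 ÷ 15.999 = 0.0055967 mol
Divide by the smallest (0.0055967 mol): C 2.500, H 2.999, O 1.000
Multiplying each by 2 gives whole numbers: C 5.00, H 6.00, O 2.00
Empirical formula: C5H6O2
Empirical-formula mass = 98.10 g/mol; 196 ÷ 98.10 ≈ 2, so the molecular formula is C10H12O4.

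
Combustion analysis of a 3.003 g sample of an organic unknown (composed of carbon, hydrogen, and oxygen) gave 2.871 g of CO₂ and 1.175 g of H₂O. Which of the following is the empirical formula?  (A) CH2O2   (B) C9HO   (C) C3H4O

mol C = 2.871 g CO₂ ÷ 44.009 g/mol = 0.065237 mol
mol H = 2 × 1.175 g H₂O ÷ 18.015 g/mol = 0.13045 mol
mass O = 3.003 − (0.78356 + 0.13149) = 2.0880 g → mol O = 2.0880 ÷ 15.999 = 0.13051 mol
Divide by the smallest (0.065237 mol): C 1.000, H 2.000, O 2.000

(A) CH2O2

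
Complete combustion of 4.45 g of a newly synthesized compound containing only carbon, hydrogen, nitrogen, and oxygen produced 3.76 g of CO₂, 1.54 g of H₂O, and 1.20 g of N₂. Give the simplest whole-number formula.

C2H4N2O3

mol C = 3.76 g CO₂ ÷ 44.009 g/mol = 0.08544 mol
mol H = 2 × 1.54 g H₂O ÷ 18.015 g/mol = 0.1710 mol
mol N = 2 × 1.20 g N₂ ÷ 28.014 g/mol = 0.08567 mol
mass O = 4.45 − (1.026 + 0.1723 + 1.200) = 2.051 g → mol O = 2.051 ÷ 15.999 = 0.1282 mol
Divide by the smallest (0.08544 mol): C 1.000, H 2.001, N 1.003, O 1.501
Multiplying each by 2 gives whole numbers: C 2.00, H 4.00, N 2.01, O 3.00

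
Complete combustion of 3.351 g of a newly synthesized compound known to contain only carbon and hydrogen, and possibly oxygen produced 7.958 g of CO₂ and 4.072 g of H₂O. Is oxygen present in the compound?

mol C = 7.958 g CO₂ ÷ 44.009 g/mol = 0.18083 mol
mol H = 2 × 4.072 g H₂O ÷ 18.015 g/mol = 0.45207 mol
C and H account for only 2.6276 g of the 3.351 g sample; the remaining 0.72341 g must be oxygen.

yes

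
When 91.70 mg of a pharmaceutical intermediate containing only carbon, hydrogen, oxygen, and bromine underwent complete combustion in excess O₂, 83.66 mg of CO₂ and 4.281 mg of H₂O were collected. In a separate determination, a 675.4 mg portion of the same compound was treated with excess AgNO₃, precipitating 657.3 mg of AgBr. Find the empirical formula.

mol C = 0.08366 g CO₂ ÷ 44.009 g/mol = 0.0019010 mol
mol H = 2 × 0.004281 g H₂O ÷ 18.015 g/mol = 0.00047527 mol
From the AgBr data: mol Br per gram of compound = (0.6573 ÷ 187.772) ÷ 0.6754 = 0.0051829 mol/g, so in the 0.09170 g combustion sample mol Br = 0.00047527 mol
mass O = 0.09170 − (0.022833 + 0.00047907 + 0.037976) = 0.030412 g → mol O = 0.030412 ÷ 15.999 = 0.0019009 mol
Divide by the smallest (0.00047527 mol): C 4.000, H 1.000, Br 1.000, O 4.000

C4HBrO4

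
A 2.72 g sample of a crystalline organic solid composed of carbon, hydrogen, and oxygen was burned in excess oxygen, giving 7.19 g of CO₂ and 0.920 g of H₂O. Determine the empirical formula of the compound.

C8H5O2

mol C = 7.19 g CO₂ ÷ 44.009 g/mol = 0.1634 mol
mol H = 2 × 0.920 g H₂O ÷ 18.015 g/mol = 0.1021 mol
mass O = 2.72 − (1.962 + 0.1030) = 0.6547 g → mol O = 0.6547 ÷ 15.999 = 0.04092 mol
Divide by the smallest (0.04092 mol): C 3.992, H 2.496, O 1.000
Multiplying each by 2 gives whole numbers: C 7.98, H 4.99, O 2.00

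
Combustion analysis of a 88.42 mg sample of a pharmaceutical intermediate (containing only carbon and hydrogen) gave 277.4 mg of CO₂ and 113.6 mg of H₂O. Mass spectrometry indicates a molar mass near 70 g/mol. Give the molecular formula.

mol C = 0.2774 g CO₂ ÷ 44.009 g/mol = 0.0063033 mol
mol H = 2 × 0.1136 g H₂O ÷ 18.015 g/mol = 0.012612 mol
Divide by the smallest (0.0063033 mol): C 1.000, H 2.001
Empirical formula: CH2
Empirical-formula mass = 14.03 g/mol; 70 ÷ 14.03 ≈ 5, so the molecular formula is C5H10.

C5H10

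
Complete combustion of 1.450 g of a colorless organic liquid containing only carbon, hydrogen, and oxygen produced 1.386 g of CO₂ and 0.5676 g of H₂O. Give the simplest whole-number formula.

CH2O2

mol C = 1.386 g CO₂ ÷ 44.009 g/mol = 0.031494 mol
mol H = 2 × 0.5676 g H₂O ÷ 18.015 g/mol = 0.063014 mol
mass O = 1.450 − (0.37827 + 0.063518) = 1.0082 g → mol O = 1.0082 ÷ 15.999 = 0.063017 mol
Divide by the smallest (0.031494 mol): C 1.000, H 2.001, O 2.001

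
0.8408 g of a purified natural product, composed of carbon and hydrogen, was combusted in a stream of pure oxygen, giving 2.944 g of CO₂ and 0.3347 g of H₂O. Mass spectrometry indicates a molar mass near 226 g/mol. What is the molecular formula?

C18H10

mol C = 2.944 g CO₂ ÷ 44.009 g/mol = 0.066895 mol
mol H = 2 × 0.3347 g H₂O ÷ 18.015 g/mol = 0.037158 mol
Divide by the smallest (0.037158 mol): C 1.800, H 1.000
Multiplying each by 5 gives whole numbers: C 9.00, H 5.00
Empirical formula: C9H5
Empirical-formula mass = 113.14 g/mol; 226 ÷ 113.14 ≈ 2, so the molecular formula is C18H10.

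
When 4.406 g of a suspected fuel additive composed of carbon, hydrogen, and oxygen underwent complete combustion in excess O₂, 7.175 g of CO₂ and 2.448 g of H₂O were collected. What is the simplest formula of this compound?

C6H10O5

mol C = 7.175 g CO₂ ÷ 44.009 g/mol = 0.16303 mol
mol H = 2 × 2.448 g H₂O ÷ 18.015 g/mol = 0.27177 mol
mass O = 4.406 − (1.9582 + 0.27395) = 2.1738 g → mol O = 2.1738 ÷ 15.999 = 0.13587 mol
Divide by the smallest (0.13587 mol): C 1.200, H 2.000, O 1.000
Multiplying each by 5 gives whole numbers: C 6.00, H 10.00, O 5.00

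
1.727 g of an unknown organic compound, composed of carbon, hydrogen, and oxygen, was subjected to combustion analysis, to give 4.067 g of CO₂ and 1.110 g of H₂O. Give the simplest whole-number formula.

C3H4O

mol C = 4.067 g CO₂ ÷ 44.009 g/mol = 0.092413 mol
mol H = 2 × 1.110 g H₂O ÷ 18.015 g/mol = 0.12323 mol
mass O = 1.727 − (1.1100 + 0.12422) = 0.49281 g → mol O = 0.49281 ÷ 15.999 = 0.030803 mol
Divide by the smallest (0.030803 mol): C 3.000, H 4.001, O 1.000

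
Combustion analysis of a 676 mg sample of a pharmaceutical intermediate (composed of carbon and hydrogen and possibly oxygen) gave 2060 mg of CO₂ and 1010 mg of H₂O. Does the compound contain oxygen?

mol C = 2.06 g CO₂ ÷ 44.009 g/mol = 0.04681 mol
mol H = 2 × 1.01 g H₂O ÷ 18.015 g/mol = 0.1121 mol
C and H together account for 0.6752 g — essentially the entire 0.676 g sample — so the compound contains no oxygen.

no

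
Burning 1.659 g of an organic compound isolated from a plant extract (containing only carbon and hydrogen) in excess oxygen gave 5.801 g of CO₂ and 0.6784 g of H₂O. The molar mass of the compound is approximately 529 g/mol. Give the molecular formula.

mol C = 5.801 g CO₂ ÷ 44.009 g/mol = 0.13181 mol
mol H = 2 × 0.6784 g H₂O ÷ 18.015 g/mol = 0.075315 mol
Divide by the smallest (0.075315 mol): C 1.750, H 1.000
Multiplying each by 4 gives whole numbers: C 7.00, H 4.00
Empirical formula: C7H4
Empirical-formula mass = 88.11 g/mol; 529 ÷ 88.11 ≈ 6, so the molecular formula is C42H24.

C42H24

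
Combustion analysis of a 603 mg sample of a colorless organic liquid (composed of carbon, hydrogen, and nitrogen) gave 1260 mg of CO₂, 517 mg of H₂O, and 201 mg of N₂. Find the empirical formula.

mol C = 1.26 g CO₂ ÷ 44.009 g/mol = 0.02863 mol
mol H = 2 × 0.517 g H₂O ÷ 18.015 g/mol = 0.05740 mol
mol N = 2 × 0.201 g N₂ ÷ 28.014 g/mol = 0.01435 mol
Divide by the smallest (0.01435 mol): C 1.995, H 4.000, N 1.000

C2H4N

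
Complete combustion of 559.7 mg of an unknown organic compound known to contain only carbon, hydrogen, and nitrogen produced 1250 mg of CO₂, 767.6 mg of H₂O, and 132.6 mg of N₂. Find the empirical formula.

C3H9N

mol C = 1.250 g CO₂ ÷ 44.009 g/mol = 0.028403 mol
mol H = 2 × 0.7676 g H₂O ÷ 18.015 g/mol = 0.085218 mol
mol N = 2 × 0.1326 g N₂ ÷ 28.014 g/mol = 0.0094667 mol
Divide by the smallest (0.0094667 mol): C 3.000, H 9.002, N 1.000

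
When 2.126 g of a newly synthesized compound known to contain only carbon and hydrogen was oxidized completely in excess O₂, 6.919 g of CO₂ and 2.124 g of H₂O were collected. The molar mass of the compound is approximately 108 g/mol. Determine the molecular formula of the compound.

C8H12

mol C = 6.919 g CO₂ ÷ 44.009 g/mol = 0.15722 mol
mol H = 2 × 2.124 g H₂O ÷ 18.015 g/mol = 0.23580 mol
Divide by the smallest (0.15722 mol): C 1.000, H 1.500
Multiplying each by 2 gives whole numbers: C 2.00, H 3.00
Empirical formula: C2H3
Empirical-formula mass = 27.05 g/mol; 108 ÷ 27.05 ≈ 4, so the molecular formula is C8H12.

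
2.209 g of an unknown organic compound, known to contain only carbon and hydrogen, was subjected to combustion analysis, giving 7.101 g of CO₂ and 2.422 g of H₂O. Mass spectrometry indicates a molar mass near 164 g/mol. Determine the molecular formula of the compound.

C12H20

mol C = 7.101 g CO₂ ÷ 44.009 g/mol = 0.16135 mol
mol H = 2 × 2.422 g H₂O ÷ 18.015 g/mol = 0.26889 mol
Divide by the smallest (0.16135 mol): C 1.000, H 1.666
Multiplying each by 3 gives whole numbers: C 3.00, H 5.00
Empirical formula: C3H5
Empirical-formula mass = 41.07 g/mol; 164 ÷ 41.07 ≈ 4, so the molecular formula is C12H20.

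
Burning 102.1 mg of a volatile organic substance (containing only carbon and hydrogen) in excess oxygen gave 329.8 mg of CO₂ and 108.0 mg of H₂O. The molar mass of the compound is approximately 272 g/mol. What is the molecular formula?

C20H32

mol C = 0.3298 g CO₂ ÷ 44.009 g/mol = 0.0074939 mol
mol H = 2 × 0.1080 g H₂O ÷ 18.015 g/mol = 0.011990 mol
Divide by the smallest (0.0074939 mol): C 1.000, H 1.600
Multiplying each by 5 gives whole numbers: C 5.00, H 8.00
Empirical formula: C5H8
Empirical-formula mass = 68.12 g/mol; 272 ÷ 68.12 ≈ 4, so the molecular formula is C20H32.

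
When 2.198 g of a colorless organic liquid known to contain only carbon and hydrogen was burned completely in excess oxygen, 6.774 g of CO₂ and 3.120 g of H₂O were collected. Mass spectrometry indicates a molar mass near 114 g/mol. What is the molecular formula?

C8H18

mol C = 6.774 g CO₂ ÷ 44.009 g/mol = 0.15392 mol
mol H = 2 × 3.120 g H₂O ÷ 18.015 g/mol = 0.34638 mol
Divide by the smallest (0.15392 mol): C 1.000, H 2.250
Multiplying each by 4 gives whole numbers: C 4.00, H 9.00
Empirical formula: C4H9
Empirical-formula mass = 57.12 g/mol; 114 ÷ 57.12 ≈ 2, so the molecular formula is C8H18.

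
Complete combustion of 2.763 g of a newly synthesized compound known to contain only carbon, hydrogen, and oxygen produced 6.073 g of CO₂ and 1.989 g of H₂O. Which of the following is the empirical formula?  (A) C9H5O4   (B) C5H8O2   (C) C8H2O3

(B) C5H8O2

mol C = 6.073 g CO₂ ÷ 44.009 g/mol = 0.13799 mol
mol H = 2 × 1.989 g H₂O ÷ 18.015 g/mol = 0.22082 mol
mass O = 2.763 − (1.6575 + 0.22258) = 0.88297 g → mol O = 0.88297 ÷ 15.999 = 0.055189 mol
Divide by the smallest (0.055189 mol): C 2.500, H 4.001, O 1.000
Multiplying each by 2 gives whole numbers: C 5.00, H 8.00, O 2.00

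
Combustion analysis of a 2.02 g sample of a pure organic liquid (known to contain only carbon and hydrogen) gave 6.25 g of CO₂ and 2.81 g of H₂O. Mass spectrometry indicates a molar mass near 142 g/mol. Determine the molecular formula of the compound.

mol C = 6.25 g CO₂ ÷ 44.009 g/mol = 0.1420 mol
mol H = 2 × 2.81 g H₂O ÷ 18.015 g/mol = 0.3120 mol
Divide by the smallest (0.1420 mol): C 1.000, H 2.197
Multiplying each by 5 gives whole numbers: C 5.00, H 10.98
Empirical formula: C5H11
Empirical-formula mass = 71.14 g/mol; 142 ÷ 71.14 ≈ 2, so the molecular formula is C10H22.

C10H22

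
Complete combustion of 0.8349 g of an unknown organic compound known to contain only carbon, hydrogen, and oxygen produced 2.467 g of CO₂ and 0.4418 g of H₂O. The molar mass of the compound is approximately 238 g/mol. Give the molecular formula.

C16H14O2

mol C = 2.467 g CO₂ ÷ 44.009 g/mol = 0.056057 mol
mol H = 2 × 0.4418 g H₂O ÷ 18.015 g/mol = 0.049048 mol
mass O = 0.8349 − (0.67330 + 0.049440) = 0.11216 g → mol O = 0.11216 ÷ 15.999 = 0.0070106 mol
Divide by the smallest (0.0070106 mol): C 7.996, H 6.996, O 1.000
Empirical formula: C8H7O
Empirical-formula mass = 119.14 g/mol; 238 ÷ 119.14 ≈ 2, so the molecular formula is C16H14O2.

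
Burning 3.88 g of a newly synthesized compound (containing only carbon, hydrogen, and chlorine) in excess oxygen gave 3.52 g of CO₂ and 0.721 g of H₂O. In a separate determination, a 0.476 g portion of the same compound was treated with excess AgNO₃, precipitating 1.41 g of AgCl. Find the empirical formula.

CHCl

mol C = 3.52 g CO₂ ÷ 44.009 g/mol = 0.07998 mol
mol H = 2 × 0.721 g H₂O ÷ 18.015 g/mol = 0.08004 mol
From the AgCl data: mol Cl per gram of compound = (1.41 ÷ 143.318) ÷ 0.476 = 0.02067 mol/g, so in the 3.88 g combustion sample mol Cl = 0.08019 mol
Divide by the smallest (0.07998 mol): C 1.000, H 1.001, Cl 1.003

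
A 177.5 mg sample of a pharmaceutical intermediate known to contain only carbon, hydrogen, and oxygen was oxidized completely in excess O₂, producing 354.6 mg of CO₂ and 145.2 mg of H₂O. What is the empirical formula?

C2H4O

mol C = 0.3546 g CO₂ ÷ 44.009 g/mol = 0.0080574 mol
mol H = 2 × 0.1452 g H₂O ÷ 18.015 g/mol = 0.016120 mol
mass O = 0.1775 − (0.096778 + 0.016249) = 0.064473 g → mol O = 0.064473 ÷ 15.999 = 0.0040298 mol
Divide by the smallest (0.0040298 mol): C 1.999, H 4.000, O 1.000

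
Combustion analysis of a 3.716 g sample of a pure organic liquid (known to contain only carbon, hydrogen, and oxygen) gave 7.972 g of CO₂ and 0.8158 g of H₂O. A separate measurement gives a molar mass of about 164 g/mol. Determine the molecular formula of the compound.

C8H4O4

mol C = 7.972 g CO₂ ÷ 44.009 g/mol = 0.18114 mol
mol H = 2 × 0.8158 g H₂O ÷ 18.015 g/mol = 0.090569 mol
mass O = 3.716 − (2.1757 + 0.091294) = 1.4490 g → mol O = 1.4490 ÷ 15.999 = 0.090567 mol
Divide by the smallest (0.090567 mol): C 2.000, H 1.000, O 1.000
Empirical formula: C2HO
Empirical-formula mass = 41.03 g/mol; 164 ÷ 41.03 ≈ 4, so the molecular formula is C8H4O4.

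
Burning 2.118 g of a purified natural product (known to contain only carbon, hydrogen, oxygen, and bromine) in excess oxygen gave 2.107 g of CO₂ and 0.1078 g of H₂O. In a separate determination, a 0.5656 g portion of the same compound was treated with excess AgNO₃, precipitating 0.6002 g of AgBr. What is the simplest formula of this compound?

C4HBrO3

mol C = 2.107 g CO₂ ÷ 44.009 g/mol = 0.047877 mol
mol H = 2 × 0.1078 g H₂O ÷ 18.015 g/mol = 0.011968 mol
From the AgBr data: mol Br per gram of compound = (0.6002 ÷ 187.772) ÷ 0.5656 = 0.0056514 mol/g, so in the 2.118 g combustion sample mol Br = 0.011970 mol
mass O = 2.118 − (0.57505 + 0.012064 + 0.95642) = 0.57447 g → mol O = 0.57447 ÷ 15.999 = 0.035906 mol
Divide by the smallest (0.011968 mol): C 4.000, H 1.000, Br 1.000, O 3.000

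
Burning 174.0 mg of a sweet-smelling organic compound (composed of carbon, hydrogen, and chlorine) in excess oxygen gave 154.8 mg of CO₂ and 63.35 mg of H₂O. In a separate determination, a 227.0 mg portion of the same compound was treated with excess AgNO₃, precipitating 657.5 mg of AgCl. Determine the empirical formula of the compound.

CH2Cl

mol C = 0.1548 g CO₂ ÷ 44.009 g/mol = 0.0035175 mol
mol H = 2 × 0.06335 g H₂O ÷ 18.015 g/mol = 0.0070330 mol
From the AgCl data: mol Cl per gram of compound = (0.6575 ÷ 143.318) ÷ 0.2270 = 0.020210 mol/g, so in the 0.1740 g combustion sample mol Cl = 0.0035166 mol
Divide by the smallest (0.0035166 mol): C 1.000, H 2.000, Cl 1.000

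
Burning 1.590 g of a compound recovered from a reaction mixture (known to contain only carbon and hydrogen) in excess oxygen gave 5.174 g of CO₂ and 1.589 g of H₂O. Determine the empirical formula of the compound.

mol C = 5.174 g CO₂ ÷ 44.009 g/mol = 0.11757 mol
mol H = 2 × 1.589 g H₂O ÷ 18.015 g/mol = 0.17641 mol
Divide by the smallest (0.11757 mol): C 1.000, H 1.500
Multiplying each by 2 gives whole numbers: C 2.00, H 3.00

C2H3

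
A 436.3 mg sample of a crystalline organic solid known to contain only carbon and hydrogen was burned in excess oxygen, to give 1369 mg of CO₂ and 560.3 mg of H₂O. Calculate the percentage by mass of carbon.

85.64%

mol C = 1.369 g CO₂ ÷ 44.009 g/mol = 0.031107 mol
mol H = 2 × 0.5603 g H₂O ÷ 18.015 g/mol = 0.062204 mol
mass % C = 0.37363 g ÷ 0.4363 g × 100%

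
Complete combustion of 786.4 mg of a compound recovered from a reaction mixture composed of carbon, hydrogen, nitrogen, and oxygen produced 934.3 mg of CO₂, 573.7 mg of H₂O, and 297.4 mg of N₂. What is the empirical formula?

mol C = 0.9343 g CO₂ ÷ 44.009 g/mol = 0.021230 mol
mol H = 2 × 0.5737 g H₂O ÷ 18.015 g/mol = 0.063691 mol
mol N = 2 × 0.2974 g N₂ ÷ 28.014 g/mol = 0.021232 mol
mass O = 0.7864 − (0.25499 + 0.064201 + 0.29740) = 0.16981 g → mol O = 0.16981 ÷ 15.999 = 0.010614 mol
Divide by the smallest (0.010614 mol): C 2.000, H 6.001, N 2.000, O 1.000

C2H6N2O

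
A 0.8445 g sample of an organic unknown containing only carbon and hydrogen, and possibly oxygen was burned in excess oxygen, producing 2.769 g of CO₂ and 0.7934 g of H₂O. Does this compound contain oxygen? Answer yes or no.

no

mol C = 2.769 g CO₂ ÷ 44.009 g/mol = 0.062919 mol
mol H = 2 × 0.7934 g H₂O ÷ 18.015 g/mol = 0.088082 mol
C and H together account for 0.84451 g — essentially the entire 0.8445 g sample — so the compound contains no oxygen.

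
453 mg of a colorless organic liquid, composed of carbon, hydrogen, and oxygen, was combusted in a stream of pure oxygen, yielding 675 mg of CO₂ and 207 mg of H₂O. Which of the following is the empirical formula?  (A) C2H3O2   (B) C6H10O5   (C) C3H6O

(A) C2H3O2

mol C = 0.675 g CO₂ ÷ 44.009 g/mol = 0.01534 mol
mol H = 2 × 0.207 g H₂O ÷ 18.015 g/mol = 0.02298 mol
mass O = 0.453 − (0.1842 + 0.02316) = 0.2456 g → mol O = 0.2456 ÷ 15.999 = 0.01535 mol
Divide by the smallest (0.01534 mol): C 1.000, H 1.498, O 1.001
Multiplying each by 2 gives whole numbers: C 2.00, H 3.00, O 2.00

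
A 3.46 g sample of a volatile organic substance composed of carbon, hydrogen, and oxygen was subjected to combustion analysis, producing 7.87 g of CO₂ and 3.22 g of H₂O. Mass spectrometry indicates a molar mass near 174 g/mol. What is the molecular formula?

C9H18O3

mol C = 7.87 g CO₂ ÷ 44.009 g/mol = 0.1788 mol
mol H = 2 × 3.22 g H₂O ÷ 18.015 g/mol = 0.3575 mol
mass O = 3.46 − (2.148 + 0.3603) = 0.9518 g → mol O = 0.9518 ÷ 15.999 = 0.05949 mol
Divide by the smallest (0.05949 mol): C 3.006, H 6.009, O 1.000
Empirical formula: C3H6O
Empirical-formula mass = 58.08 g/mol; 174 ÷ 58.08 ≈ 3, so the molecular formula is C9H18O3.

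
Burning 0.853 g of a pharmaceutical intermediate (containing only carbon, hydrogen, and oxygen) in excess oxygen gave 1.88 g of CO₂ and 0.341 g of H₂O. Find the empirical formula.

mol C = 1.88 g CO₂ ÷ 44.009 g/mol = 0.04272 mol
mol H = 2 × 0.341 g H₂O ÷ 18.015 g/mol = 0.03786 mol
mass O = 0.853 − (0.5131 + 0.03816) = 0.3017 g → mol O = 0.3017 ÷ 15.999 = 0.01886 mol
Divide by the smallest (0.01886 mol): C 2.265, H 2.007, O 1.000
Multiplying each by 4 gives whole numbers: C 9.06, H 8.03, O 4.00

C9H8O4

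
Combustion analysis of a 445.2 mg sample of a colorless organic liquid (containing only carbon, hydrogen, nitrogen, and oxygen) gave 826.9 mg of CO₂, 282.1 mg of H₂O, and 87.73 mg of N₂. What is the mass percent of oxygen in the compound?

22.51%

mol C = 0.8269 g CO₂ ÷ 44.009 g/mol = 0.018789 mol
mol H = 2 × 0.2821 g H₂O ÷ 18.015 g/mol = 0.031318 mol
mol N = 2 × 0.08773 g N₂ ÷ 28.014 g/mol = 0.0062633 mol
mass O = 0.4452 − (0.22568 + 0.031569 + 0.087730) = 0.10022 g → mol O = 0.10022 ÷ 15.999 = 0.0062643 mol
mass % O = 0.10022 g ÷ 0.4452 g × 100%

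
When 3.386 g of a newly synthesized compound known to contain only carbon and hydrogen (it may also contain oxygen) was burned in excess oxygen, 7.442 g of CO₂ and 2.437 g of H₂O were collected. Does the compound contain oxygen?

mol C = 7.442 g CO₂ ÷ 44.009 g/mol = 0.16910 mol
mol H = 2 × 2.437 g H₂O ÷ 18.015 g/mol = 0.27055 mol
C and H account for only 2.3038 g of the 3.386 g sample; the remaining 1.0822 g must be oxygen.

yes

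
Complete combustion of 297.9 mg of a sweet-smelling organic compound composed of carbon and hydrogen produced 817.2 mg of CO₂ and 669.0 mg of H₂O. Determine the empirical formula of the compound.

CH4

mol C = 0.8172 g CO₂ ÷ 44.009 g/mol = 0.018569 mol
mol H = 2 × 0.6690 g H₂O ÷ 18.015 g/mol = 0.074271 mol
Divide by the smallest (0.018569 mol): C 1.000, H 4.000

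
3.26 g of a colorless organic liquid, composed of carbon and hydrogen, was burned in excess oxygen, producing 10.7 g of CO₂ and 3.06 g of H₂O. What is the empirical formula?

mol C = 10.7 g CO₂ ÷ 44.009 g/mol = 0.2431 mol
mol H = 2 × 3.06 g H₂O ÷ 18.015 g/mol = 0.3397 mol
Divide by the smallest (0.2431 mol): C 1.000, H 1.397
Multiplying each by 5 gives whole numbers: C 5.00, H 6.99

C5H7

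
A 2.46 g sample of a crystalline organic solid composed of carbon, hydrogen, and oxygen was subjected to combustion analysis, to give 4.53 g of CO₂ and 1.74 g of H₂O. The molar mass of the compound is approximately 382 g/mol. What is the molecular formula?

C16H30O10

mol C = 4.53 g CO₂ ÷ 44.009 g/mol = 0.1029 mol
mol H = 2 × 1.74 g H₂O ÷ 18.015 g/mol = 0.1932 mol
mass O = 2.46 − (1.236 + 0.1947) = 1.029 g → mol O = 1.029 ÷ 15.999 = 0.06431 mol
Divide by the smallest (0.06431 mol): C 1.601, H 3.004, O 1.000
Multiplying each by 5 gives whole numbers: C 8.00, H 15.02, O 5.00
Empirical formula: C8H15O5
Empirical-formula mass = 191.20 g/mol; 382 ÷ 191.20 ≈ 2, so the molecular formula is C16H30O10.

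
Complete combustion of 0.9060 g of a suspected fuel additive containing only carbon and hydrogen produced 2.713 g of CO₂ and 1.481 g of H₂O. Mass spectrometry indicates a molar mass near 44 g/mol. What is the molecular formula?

C3H8

mol C = 2.713 g CO₂ ÷ 44.009 g/mol = 0.061646 mol
mol H = 2 × 1.481 g H₂O ÷ 18.015 g/mol = 0.16442 mol
Divide by the smallest (0.061646 mol): C 1.000, H 2.667
Multiplying each by 3 gives whole numbers: C 3.00, H 8.00
Empirical formula: C3H8
Empirical-formula mass = 44.10 g/mol; 44 ÷ 44.10 ≈ 1, so the molecular formula is C3H8.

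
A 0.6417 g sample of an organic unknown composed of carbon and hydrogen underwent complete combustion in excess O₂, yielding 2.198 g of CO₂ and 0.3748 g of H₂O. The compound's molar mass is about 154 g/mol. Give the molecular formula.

C12H10

mol C = 2.198 g CO₂ ÷ 44.009 g/mol = 0.049944 mol
mol H = 2 × 0.3748 g H₂O ÷ 18.015 g/mol = 0.041610 mol
Divide by the smallest (0.041610 mol): C 1.200, H 1.000
Multiplying each by 5 gives whole numbers: C 6.00, H 5.00
Empirical formula: C6H5
Empirical-formula mass = 77.11 g/mol; 154 ÷ 77.11 ≈ 2, so the molecular formula is C12H10.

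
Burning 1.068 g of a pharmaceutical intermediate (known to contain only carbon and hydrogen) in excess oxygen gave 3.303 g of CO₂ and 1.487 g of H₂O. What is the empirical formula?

C5H11

mol C = 3.303 g CO₂ ÷ 44.009 g/mol = 0.075053 mol
mol H = 2 × 1.487 g H₂O ÷ 18.015 g/mol = 0.16508 mol
Divide by the smallest (0.075053 mol): C 1.000, H 2.200
Multiplying each by 5 gives whole numbers: C 5.00, H 11.00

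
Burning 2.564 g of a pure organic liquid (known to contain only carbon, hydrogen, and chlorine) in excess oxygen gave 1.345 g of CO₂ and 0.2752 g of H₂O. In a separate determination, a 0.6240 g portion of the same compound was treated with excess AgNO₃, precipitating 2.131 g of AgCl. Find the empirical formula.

CHCl2

mol C = 1.345 g CO₂ ÷ 44.009 g/mol = 0.030562 mol
mol H = 2 × 0.2752 g H₂O ÷ 18.015 g/mol = 0.030552 mol
From the AgCl data: mol Cl per gram of compound = (2.131 ÷ 143.318) ÷ 0.6240 = 0.023829 mol/g, so in the 2.564 g combustion sample mol Cl = 0.061096 mol
Divide by the smallest (0.030552 mol): C 1.000, H 1.000, Cl 2.000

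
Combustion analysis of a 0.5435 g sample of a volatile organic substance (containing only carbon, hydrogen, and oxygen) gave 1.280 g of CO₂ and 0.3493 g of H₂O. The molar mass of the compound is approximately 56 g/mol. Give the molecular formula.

mol C = 1.280 g CO₂ ÷ 44.009 g/mol = 0.029085 mol
mol H = 2 × 0.3493 g H₂O ÷ 18.015 g/mol = 0.038779 mol
mass O = 0.5435 − (0.34934 + 0.039089) = 0.15507 g → mol O = 0.15507 ÷ 15.999 = 0.0096926 mol
Divide by the smallest (0.0096926 mol): C 3.001, H 4.001, O 1.000
Empirical formula: C3H4O
Empirical-formula mass = 56.06 g/mol; 56 ÷ 56.06 ≈ 1, so the molecular formula is C3H4O.

C3H4O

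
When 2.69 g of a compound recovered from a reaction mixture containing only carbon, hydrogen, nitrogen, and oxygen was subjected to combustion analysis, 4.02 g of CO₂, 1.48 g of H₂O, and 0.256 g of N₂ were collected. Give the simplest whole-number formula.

C5H9NO4

mol C = 4.02 g CO₂ ÷ 44.009 g/mol = 0.09134 mol
mol H = 2 × 1.48 g H₂O ÷ 18.015 g/mol = 0.1643 mol
mol N = 2 × 0.256 g N₂ ÷ 28.014 g/mol = 0.01828 mol
mass O = 2.69 − (1.097 + 0.1656 + 0.2560) = 1.171 g → mol O = 1.171 ÷ 15.999 = 0.07321 mol
Divide by the smallest (0.01828 mol): C 4.998, H 8.990, N 1.000, O 4.005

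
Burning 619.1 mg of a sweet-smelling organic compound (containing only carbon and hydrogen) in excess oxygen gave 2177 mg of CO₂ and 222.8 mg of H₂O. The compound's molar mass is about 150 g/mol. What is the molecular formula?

C12H6

mol C = 2.177 g CO₂ ÷ 44.009 g/mol = 0.049467 mol
mol H = 2 × 0.2228 g H₂O ÷ 18.015 g/mol = 0.024735 mol
Divide by the smallest (0.024735 mol): C 2.000, H 1.000
Empirical formula: C2H
Empirical-formula mass = 25.03 g/mol; 150 ÷ 25.03 ≈ 6, so the molecular formula is C12H6.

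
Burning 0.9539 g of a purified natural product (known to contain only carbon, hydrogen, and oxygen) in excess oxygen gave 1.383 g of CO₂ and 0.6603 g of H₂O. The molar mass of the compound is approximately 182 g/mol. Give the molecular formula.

C6H14O6

mol C = 1.383 g CO₂ ÷ 44.009 g/mol = 0.031425 mol
mol H = 2 × 0.6603 g H₂O ÷ 18.015 g/mol = 0.073306 mol
mass O = 0.9539 − (0.37745 + 0.073892) = 0.50256 g → mol O = 0.50256 ÷ 15.999 = 0.031412 mol
Divide by the smallest (0.031412 mol): C 1.000, H 2.334, O 1.000
Multiplying each by 3 gives whole numbers: C 3.00, H 7.00, O 3.00
Empirical formula: C3H7O3
Empirical-formula mass = 91.09 g/mol; 182 ÷ 91.09 ≈ 2, so the molecular formula is C6H14O6.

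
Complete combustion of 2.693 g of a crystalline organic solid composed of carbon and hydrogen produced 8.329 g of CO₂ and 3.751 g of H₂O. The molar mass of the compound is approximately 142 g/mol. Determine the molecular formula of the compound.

C10H22

mol C = 8.329 g CO₂ ÷ 44.009 g/mol = 0.18926 mol
mol H = 2 × 3.751 g H₂O ÷ 18.015 g/mol = 0.41643 mol
Divide by the smallest (0.18926 mol): C 1.000, H 2.200
Multiplying each by 5 gives whole numbers: C 5.00, H 11.00
Empirical formula: C5H11
Empirical-formula mass = 71.14 g/mol; 142 ÷ 71.14 ≈ 2, so the molecular formula is C10H22.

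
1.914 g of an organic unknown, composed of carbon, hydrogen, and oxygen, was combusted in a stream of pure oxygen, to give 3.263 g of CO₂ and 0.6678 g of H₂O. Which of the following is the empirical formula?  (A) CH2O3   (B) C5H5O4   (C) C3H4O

(B) C5H5O4

mol C = 3.263 g CO₂ ÷ 44.009 g/mol = 0.074144 mol
mol H = 2 × 0.6678 g H₂O ÷ 18.015 g/mol = 0.074138 mol
mass O = 1.914 − (0.89054 + 0.074731) = 0.94873 g → mol O = 0.94873 ÷ 15.999 = 0.059299 mol
Divide by the smallest (0.059299 mol): C 1.250, H 1.250, O 1.000
Multiplying each by 4 gives whole numbers: C 5.00, H 5.00, O 4.00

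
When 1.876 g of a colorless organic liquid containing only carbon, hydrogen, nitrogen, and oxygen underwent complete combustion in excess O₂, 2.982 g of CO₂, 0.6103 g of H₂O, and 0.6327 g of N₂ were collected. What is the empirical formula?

mol C = 2.982 g CO₂ ÷ 44.009 g/mol = 0.067759 mol
mol H = 2 × 0.6103 g H₂O ÷ 18.015 g/mol = 0.067755 mol
mol N = 2 × 0.6327 g N₂ ÷ 28.014 g/mol = 0.045170 mol
mass O = 1.876 − (0.81385 + 0.068297 + 0.63270) = 0.36115 g → mol O = 0.36115 ÷ 15.999 = 0.022573 mol
Divide by the smallest (0.022573 mol): C 3.002, H 3.002, N 2.001, O 1.000

C3H3N2O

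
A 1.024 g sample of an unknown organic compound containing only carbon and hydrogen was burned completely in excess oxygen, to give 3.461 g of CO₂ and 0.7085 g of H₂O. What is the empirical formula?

mol C = 3.461 g CO₂ ÷ 44.009 g/mol = 0.078643 mol
mol H = 2 × 0.7085 g H₂O ÷ 18.015 g/mol = 0.078657 mol
Divide by the smallest (0.078643 mol): C 1.000, H 1.000

CH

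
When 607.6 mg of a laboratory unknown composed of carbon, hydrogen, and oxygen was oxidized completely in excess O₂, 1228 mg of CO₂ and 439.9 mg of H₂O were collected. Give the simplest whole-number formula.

C4H7O2

mol C = 1.228 g CO₂ ÷ 44.009 g/mol = 0.027903 mol
mol H = 2 × 0.4399 g H₂O ÷ 18.015 g/mol = 0.048837 mol
mass O = 0.6076 − (0.33515 + 0.049228) = 0.22322 g → mol O = 0.22322 ÷ 15.999 = 0.013952 mol
Divide by the smallest (0.013952 mol): C 2.000, H 3.500, O 1.000
Multiplying each by 2 gives whole numbers: C 4.00, H 7.00, O 2.00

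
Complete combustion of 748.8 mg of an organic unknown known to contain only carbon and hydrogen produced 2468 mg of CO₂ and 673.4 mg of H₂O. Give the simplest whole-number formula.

C3H4

mol C = 2.468 g CO₂ ÷ 44.009 g/mol = 0.056079 mol
mol H = 2 × 0.6734 g H₂O ÷ 18.015 g/mol = 0.074760 mol
Divide by the smallest (0.056079 mol): C 1.000, H 1.333
Multiplying each by 3 gives whole numbers: C 3.00, H 4.00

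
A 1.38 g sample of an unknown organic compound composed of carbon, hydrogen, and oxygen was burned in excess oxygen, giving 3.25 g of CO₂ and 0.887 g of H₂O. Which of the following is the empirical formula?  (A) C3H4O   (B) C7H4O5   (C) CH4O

mol C = 3.25 g CO₂ ÷ 44.009 g/mol = 0.07385 mol
mol H = 2 × 0.887 g H₂O ÷ 18.015 g/mol = 0.09847 mol
mass O = 1.38 − (0.8870 + 0.09926) = 0.3937 g → mol O = 0.3937 ÷ 15.999 = 0.02461 mol
Divide by the smallest (0.02461 mol): C 3.001, H 4.001, O 1.000

(A) C3H4O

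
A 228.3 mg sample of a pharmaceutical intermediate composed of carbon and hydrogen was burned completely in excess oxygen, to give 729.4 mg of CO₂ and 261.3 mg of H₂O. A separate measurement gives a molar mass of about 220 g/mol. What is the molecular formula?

mol C = 0.7294 g CO₂ ÷ 44.009 g/mol = 0.016574 mol
mol H = 2 × 0.2613 g H₂O ÷ 18.015 g/mol = 0.029009 mol
Divide by the smallest (0.016574 mol): C 1.000, H 1.750
Multiplying each by 4 gives whole numbers: C 4.00, H 7.00
Empirical formula: C4H7
Empirical-formula mass = 55.10 g/mol; 220 ÷ 55.10 ≈ 4, so the molecular formula is C16H28.

C16H28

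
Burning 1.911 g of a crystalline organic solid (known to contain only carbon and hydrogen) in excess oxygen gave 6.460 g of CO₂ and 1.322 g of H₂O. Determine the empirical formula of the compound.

CH

mol C = 6.460 g CO₂ ÷ 44.009 g/mol = 0.14679 mol
mol H = 2 × 1.322 g H₂O ÷ 18.015 g/mol = 0.14677 mol
Divide by the smallest (0.14677 mol): C 1.000, H 1.000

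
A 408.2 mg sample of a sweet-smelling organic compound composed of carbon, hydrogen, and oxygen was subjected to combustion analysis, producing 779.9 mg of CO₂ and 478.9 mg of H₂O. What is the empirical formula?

C2H6O

mol C = 0.7799 g CO₂ ÷ 44.009 g/mol = 0.017721 mol
mol H = 2 × 0.4789 g H₂O ÷ 18.015 g/mol = 0.053167 mol
mass O = 0.4082 − (0.21285 + 0.053592) = 0.14176 g → mol O = 0.14176 ÷ 15.999 = 0.0088603 mol
Divide by the smallest (0.0088603 mol): C 2.000, H 6.001, O 1.000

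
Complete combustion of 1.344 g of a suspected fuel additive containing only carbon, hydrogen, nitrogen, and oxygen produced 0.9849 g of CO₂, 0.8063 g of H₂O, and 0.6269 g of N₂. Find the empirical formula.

mol C = 0.9849 g CO₂ ÷ 44.009 g/mol = 0.022380 mol
mol H = 2 × 0.8063 g H₂O ÷ 18.015 g/mol = 0.089514 mol
mol N = 2 × 0.6269 g N₂ ÷ 28.014 g/mol = 0.044756 mol
mass O = 1.344 − (0.26880 + 0.090230 + 0.62690) = 0.35807 g → mol O = 0.35807 ÷ 15.999 = 0.022381 mol
Divide by the smallest (0.022380 mol): C 1.000, H 4.000, N 2.000, O 1.000

CH4N2O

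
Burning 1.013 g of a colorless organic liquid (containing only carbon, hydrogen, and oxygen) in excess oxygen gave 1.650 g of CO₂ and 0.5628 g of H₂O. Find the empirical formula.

C6H10O5

mol C = 1.650 g CO₂ ÷ 44.009 g/mol = 0.037492 mol
mol H = 2 × 0.5628 g H₂O ÷ 18.015 g/mol = 0.062481 mol
mass O = 1.013 − (0.45032 + 0.062981) = 0.49970 g → mol O = 0.49970 ÷ 15.999 = 0.031233 mol
Divide by the smallest (0.031233 mol): C 1.200, H 2.000, O 1.000
Multiplying each by 5 gives whole numbers: C 6.00, H 10.00, O 5.00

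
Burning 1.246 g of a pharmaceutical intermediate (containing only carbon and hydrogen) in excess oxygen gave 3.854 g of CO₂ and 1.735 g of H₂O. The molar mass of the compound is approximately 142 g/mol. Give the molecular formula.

C10H22

mol C = 3.854 g CO₂ ÷ 44.009 g/mol = 0.087573 mol
mol H = 2 × 1.735 g H₂O ÷ 18.015 g/mol = 0.19262 mol
Divide by the smallest (0.087573 mol): C 1.000, H 2.200
Multiplying each by 5 gives whole numbers: C 5.00, H 11.00
Empirical formula: C5H11
Empirical-formula mass = 71.14 g/mol; 142 ÷ 71.14 ≈ 2, so the molecular formula is C10H22.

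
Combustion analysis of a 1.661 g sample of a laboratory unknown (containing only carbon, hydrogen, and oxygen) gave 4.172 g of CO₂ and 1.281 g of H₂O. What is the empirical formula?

mol C = 4.172 g CO₂ ÷ 44.009 g/mol = 0.094799 mol
mol H = 2 × 1.281 g H₂O ÷ 18.015 g/mol = 0.14221 mol
mass O = 1.661 − (1.1386 + 0.14335) = 0.37902 g → mol O = 0.37902 ÷ 15.999 = 0.023690 mol
Divide by the smallest (0.023690 mol): C 4.002, H 6.003, O 1.000

C4H6O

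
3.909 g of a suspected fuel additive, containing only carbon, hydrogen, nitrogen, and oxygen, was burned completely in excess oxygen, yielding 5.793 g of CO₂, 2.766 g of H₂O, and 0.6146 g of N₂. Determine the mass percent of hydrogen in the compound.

mol C = 5.793 g CO₂ ÷ 44.009 g/mol = 0.13163 mol
mol H = 2 × 2.766 g H₂O ÷ 18.015 g/mol = 0.30708 mol
mol N = 2 × 0.6146 g N₂ ÷ 28.014 g/mol = 0.043878 mol
mass O = 3.909 − (1.5810 + 0.30953 + 0.61460) = 1.4038 g → mol O = 1.4038 ÷ 15.999 = 0.087745 mol
mass % H = 0.30953 g ÷ 3.909 g × 100%

7.92%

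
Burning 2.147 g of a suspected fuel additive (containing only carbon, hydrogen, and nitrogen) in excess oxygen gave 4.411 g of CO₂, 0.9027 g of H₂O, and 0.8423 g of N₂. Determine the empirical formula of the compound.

C5H5N3

mol C = 4.411 g CO₂ ÷ 44.009 g/mol = 0.10023 mol
mol H = 2 × 0.9027 g H₂O ÷ 18.015 g/mol = 0.10022 mol
mol N = 2 × 0.8423 g N₂ ÷ 28.014 g/mol = 0.060134 mol
Divide by the smallest (0.060134 mol): C 1.667, H 1.667, N 1.000
Multiplying each by 3 gives whole numbers: C 5.00, H 5.00, N 3.00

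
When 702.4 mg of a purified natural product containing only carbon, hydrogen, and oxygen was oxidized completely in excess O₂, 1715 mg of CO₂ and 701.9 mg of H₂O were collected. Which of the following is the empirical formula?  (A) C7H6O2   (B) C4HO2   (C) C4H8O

(C) C4H8O

mol C = 1.715 g CO₂ ÷ 44.009 g/mol = 0.038969 mol
mol H = 2 × 0.7019 g H₂O ÷ 18.015 g/mol = 0.077924 mol
mass O = 0.7024 − (0.46806 + 0.078547) = 0.15579 g → mol O = 0.15579 ÷ 15.999 = 0.0097376 mol
Divide by the smallest (0.0097376 mol): C 4.002, H 8.002, O 1.000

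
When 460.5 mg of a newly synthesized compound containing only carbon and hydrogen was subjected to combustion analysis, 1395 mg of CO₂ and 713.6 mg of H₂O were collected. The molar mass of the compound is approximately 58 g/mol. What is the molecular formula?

mol C = 1.395 g CO₂ ÷ 44.009 g/mol = 0.031698 mol
mol H = 2 × 0.7136 g H₂O ÷ 18.015 g/mol = 0.079223 mol
Divide by the smallest (0.031698 mol): C 1.000, H 2.499
Multiplying each by 2 gives whole numbers: C 2.00, H 5.00
Empirical formula: C2H5
Empirical-formula mass = 29.06 g/mol; 58 ÷ 29.06 ≈ 2, so the molecular formula is C4H10.

C4H10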